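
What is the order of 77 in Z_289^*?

136

By Lagrange's theorem, ord_289(77) divides φ(289) = φ(17^2) = 17·(17−1) = 272 = 2^4 · 17.
Divisors of 272: 1, 2, 4, 8, 16, 17, 34, 68, 136, 272.
Test each divisor d:
77^1 ≡ 77
77^2 ≡ 149
77^4 ≡ 237
77^8 ≡ 103
77^16 ≡ 205
77^17 ≡ 179
77^34 ≡ 251
77^68 ≡ 288
77^136 ≡ 1
Therefore the multiplicative order of 77 modulo 289 is 136.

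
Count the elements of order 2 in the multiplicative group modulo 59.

1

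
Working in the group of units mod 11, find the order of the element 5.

5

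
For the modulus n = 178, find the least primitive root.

3

φ(178) = φ(2)·φ(89) = 1·88 = 88 = 2^3 · 11.
g is a primitive root iff g^(88/q) ≢ 1 (mod 178) for each prime q ∈ {2, 11}.
g = 2: gcd(2, 178) = 2 > 1, not a unit — skip.
g = 3: 3^44 ≡ 177; 3^8 ≡ 153 — none is 1, so 3 is a primitive root.
So 3 is the smallest generator of (Z/178Z)^×.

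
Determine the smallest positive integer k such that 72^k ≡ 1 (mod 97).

48

ord(72) | φ(97) = 97 − 1 = 96 = 2^5 · 3.
Divisors of 96: 1, 2, 3, 4, 6, 8, 12, 16, 24, 32, 48, 96.
Evaluate successive powers at the divisors of 96:
72^1 ≡ 72 (mod 97)
72^2 ≡ 43 (mod 97)
72^3 ≡ 89 (mod 97)
72^4 ≡ 6 (mod 97)
72^6 ≡ 64 (mod 97)
72^8 ≡ 36 (mod 97)
72^12 ≡ 22 (mod 97)
72^16 ≡ 35 (mod 97)
72^24 ≡ 96 (mod 97)
72^32 ≡ 61 (mod 97)
72^48 ≡ 1 (mod 97) ✓
Hence ord(72) = 48.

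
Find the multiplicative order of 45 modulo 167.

Since 45 ∈ (Z/167Z)^×, its order divides φ(167) = 167 − 1 = 166 = 2 · 83.
Divisors of 166: 1, 2, 83, 166.
Compute 45^d (mod 167) for the divisors d until we hit 1:
45^1 ≡ 45 (mod 167)
45^2 ≡ 21 (mod 167)
45^83 ≡ 166 (mod 167)
45^166 ≡ 1 (mod 167) ✓
The smallest such exponent is 166, so the order of 45 is 166.

166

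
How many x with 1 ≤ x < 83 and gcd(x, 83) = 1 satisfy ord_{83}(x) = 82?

40

φ(83) = 83 − 1 = 82 = 2 · 41.
In a cyclic group of order 82, there are φ(d) elements of order d for each divisor d of 82, and zero for non-divisors.
82 = 2 · 41 divides 82, and φ(82) = 40.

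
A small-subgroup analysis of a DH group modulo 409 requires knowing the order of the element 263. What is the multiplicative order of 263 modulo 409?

The order of 263 must divide φ(409) = 409 − 1 = 408 = 2^3 · 3 · 17.
Divisors of 408: 1, 2, 3, 4, 6, 8, 12, 17, 24, 34, 51, 68, 102, 136, 204, 408.
Compute 263^d (mod 409) for the divisors d until we hit 1:
263^1 ≡ 263 (mod 409)
263^2 ≡ 48 (mod 409)
263^3 ≡ 354 (mod 409)
263^4 ≡ 259 (mod 409)
263^6 ≡ 162 (mod 409)
263^8 ≡ 5 (mod 409)
263^12 ≡ 68 (mod 409)
263^17 ≡ 31 (mod 409)
263^24 ≡ 125 (mod 409)
263^34 ≡ 143 (mod 409)
263^51 ≡ 343 (mod 409)
263^68 ≡ 408 (mod 409)
263^102 ≡ 266 (mod 409)
263^136 ≡ 1 (mod 409) ✓
Therefore the multiplicative order of 263 modulo 409 is 136.

136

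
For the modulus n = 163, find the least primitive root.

φ(163) = 163 − 1 = 162 = 2 · 3^4.
g is a primitive root iff g^(162/q) ≢ 1 (mod 163) for each prime q ∈ {2, 3}.
g = 2: 2^81 ≡ 162; 2^54 ≡ 104 — none is 1, so 2 is a primitive root.
Hence the least primitive root of 163 is 2.

2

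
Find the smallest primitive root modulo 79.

3

φ(79) = 79 − 1 = 78 = 2 · 3 · 13.
g is a primitive root iff g^(78/q) ≢ 1 (mod 79) for each prime q ∈ {2, 3, 13}.
g = 2: 2^39 ≡ 1 — hits 1, so not a primitive root.
g = 3: 3^39 ≡ 78; 3^26 ≡ 23; 3^6 ≡ 18 — none is 1, so 3 is a primitive root.
Hence the least primitive root of 79 is 3.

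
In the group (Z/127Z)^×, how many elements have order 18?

φ(127) = 127 − 1 = 126 = 2 · 3^2 · 7.
In a cyclic group of order 126, there are φ(d) elements of order d for each divisor d of 126, and zero for non-divisors.
18 = 2 · 3^2 divides 126, and φ(18) = 6.

6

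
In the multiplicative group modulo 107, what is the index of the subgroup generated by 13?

2

The order of 13 must divide φ(107) = 107 − 1 = 106 = 2 · 53.
Divisors of 106: 1, 2, 53, 106.
Check 13^d mod 107 for each divisor in increasing order:
13^1 ≡ 13 (mod 107)
13^2 ≡ 62 (mod 107)
13^53 ≡ 1 (mod 107) ✓
Thus |⟨13⟩| = ord(13) = 53.
The index is φ(107) / ord(13) = 106 / 53 = 2.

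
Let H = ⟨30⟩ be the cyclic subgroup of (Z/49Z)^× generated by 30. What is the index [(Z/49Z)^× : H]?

14

The order of 30 must divide φ(49) = φ(7^2) = 7·(7−1) = 42 = 2 · 3 · 7.
Divisors of 42: 1, 2, 3, 6, 7, 14, 21, 42.
Evaluate successive powers at the divisors of 42:
30^1 ≡ 30
30^2 ≡ 18
30^3 ≡ 1
The order of 30 is 3, so the subgroup it generates has 3 elements.
Index = |(Z/49Z)^×| / |⟨30⟩| = 42 / 3 = 14.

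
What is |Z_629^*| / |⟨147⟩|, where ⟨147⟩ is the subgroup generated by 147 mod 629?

36

Since 147 ∈ (Z/629Z)^×, its order divides φ(629) = φ(17·37) = (17−1)·(37−1) = 16·36 = 576 = 2^6 · 3^2.
Divisors of 576: 1, 2, 3, 4, 6, 8, 9, 12, 16, 18, 24, 32, 36, 48, 64, 72, 96, 144, 192, 288, 576.
Test each divisor d:
147^1 ≡ 147 (mod 629)
147^2 ≡ 223 (mod 629)
147^3 ≡ 73 (mod 629)
147^4 ≡ 38 (mod 629)
147^6 ≡ 297 (mod 629)
147^8 ≡ 186 (mod 629)
147^9 ≡ 295 (mod 629)
147^12 ≡ 149 (mod 629)
147^16 ≡ 1 (mod 629) ✓
The order of 147 is 16, so the subgroup it generates has 16 elements.
Index = |(Z/629Z)^×| / |⟨147⟩| = 576 / 16 = 36.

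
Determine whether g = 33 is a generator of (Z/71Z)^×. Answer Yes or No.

Yes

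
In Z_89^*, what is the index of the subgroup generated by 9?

ord(9) | φ(89) = 89 − 1 = 88 = 2^3 · 11.
Divisors of 88: 1, 2, 4, 8, 11, 22, 44, 88.
Compute 9^d (mod 89) for the divisors d until we hit 1:
9^1 ≡ 9 (mod 89)
9^2 ≡ 81 (mod 89)
9^4 ≡ 64 (mod 89)
9^8 ≡ 2 (mod 89)
9^11 ≡ 34 (mod 89)
9^22 ≡ 88 (mod 89)
9^44 ≡ 1 (mod 89) ✓
Thus |⟨9⟩| = ord(9) = 44.
The index is φ(89) / ord(9) = 88 / 44 = 2.

2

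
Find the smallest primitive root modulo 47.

5

φ(47) = 47 − 1 = 46 = 2 · 23.
Test candidates g = 2, 3, … against the prime factors q ∈ {2, 23} of φ(47): g is a generator iff g^(46/q) ≢ 1 for every such q.
g = 2: 2^23 ≡ 1 — hits 1, so not a primitive root.
g = 3: 3^23 ≡ 1 — hits 1, so not a primitive root.
g = 4: 4^23 ≡ 1 — hits 1, so not a primitive root.
g = 5: 5^23 ≡ 46; 5^2 ≡ 25 — none is 1, so 5 is a primitive root.
Hence the least primitive root of 47 is 5.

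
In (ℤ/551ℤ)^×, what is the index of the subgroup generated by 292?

The order of 292 must divide φ(551) = φ(19·29) = (19−1)·(29−1) = 18·28 = 504 = 2^3 · 3^2 · 7.
Divisors of 504: 1, 2, 3, 4, 6, 7, 8, 9, 12, 14, 18, 21, 24, 28, 36, 42, 56, 63, 72, 84, 126, 168, 252, 504.
Compute 292^d (mod 551) for the divisors d until we hit 1:
292^1 ≡ 292 (mod 551)
292^2 ≡ 410 (mod 551)
292^3 ≡ 153 (mod 551)
292^4 ≡ 45 (mod 551)
292^6 ≡ 267 (mod 551)
292^7 ≡ 273 (mod 551)
292^8 ≡ 372 (mod 551)
292^9 ≡ 77 (mod 551)
292^12 ≡ 210 (mod 551)
292^14 ≡ 144 (mod 551)
292^18 ≡ 419 (mod 551)
292^21 ≡ 191 (mod 551)
292^24 ≡ 20 (mod 551)
292^28 ≡ 349 (mod 551)
292^36 ≡ 343 (mod 551)
292^42 ≡ 115 (mod 551)
292^56 ≡ 30 (mod 551)
292^63 ≡ 476 (mod 551)
292^72 ≡ 286 (mod 551)
292^84 ≡ 1 (mod 551) ✓
So ord_551(292) = 84, hence |⟨292⟩| = 84.
[(Z/551Z)^× : ⟨292⟩] = 504/84 = 6.

6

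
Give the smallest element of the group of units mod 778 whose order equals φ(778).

φ(778) = φ(2)·φ(389) = 1·388 = 388 = 2^2 · 97.
Test candidates g = 2, 3, … against the prime factors q ∈ {2, 97} of φ(778): g is a generator iff g^(388/q) ≢ 1 for every such q.
g = 2: gcd(2, 778) = 2 > 1, not a unit — skip.
g = 3: 3^194 ≡ 777; 3^4 ≡ 81 — none is 1, so 3 is a primitive root.
So 3 is the smallest generator of (Z/778Z)^×.

3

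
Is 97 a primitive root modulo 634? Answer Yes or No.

φ(634) = φ(2)·φ(317) = 1·316 = 316 = 2^2 · 79.
Test 97^(316/q) mod 634 for each prime factor q of 316:
97^158 ≡ 633 (mod 634)  [q = 2: ≢ 1 ✓]
97^4 ≡ 57 (mod 634)  [q = 79: ≢ 1 ✓]
All checks pass, so 97 has order 316 and is a primitive root modulo 634.

Yes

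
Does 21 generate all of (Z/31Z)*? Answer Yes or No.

Yes

φ(31) = 31 − 1 = 30 = 2 · 3 · 5.
It suffices to check that the order of 21 is not a proper divisor of 30: compute 21^(30/q) for q ∈ {2, 3, 5}.
21^15 ≡ 30 (mod 31)  [q = 2: ≢ 1 ✓]
21^10 ≡ 5 (mod 31)  [q = 3: ≢ 1 ✓]
21^6 ≡ 2 (mod 31)  [q = 5: ≢ 1 ✓]
Every test exponent gives a nontrivial residue, hence 21 generates the full group.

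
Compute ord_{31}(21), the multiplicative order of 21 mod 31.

30

By Lagrange's theorem, ord_31(21) divides φ(31) = 31 − 1 = 30 = 2 · 3 · 5.
Divisors of 30: 1, 2, 3, 5, 6, 10, 15, 30.
Check 21^d mod 31 for each divisor in increasing order:
21^1 ≡ 21 (mod 31)
21^2 ≡ 7 (mod 31)
21^3 ≡ 23 (mod 31)
21^5 ≡ 6 (mod 31)
21^6 ≡ 2 (mod 31)
21^10 ≡ 5 (mod 31)
21^15 ≡ 30 (mod 31)
21^30 ≡ 1 (mod 31) ✓
Therefore the multiplicative order of 21 modulo 31 is 30.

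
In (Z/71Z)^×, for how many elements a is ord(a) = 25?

0

φ(71) = 71 − 1 = 70 = 2 · 5 · 7.
(Z/71Z)^× is cyclic (|G| = 70); a cyclic group of order m has exactly φ(d) elements of each order d | m, and none otherwise.
25 does not divide 70, so no element of (Z/71Z)^× has order 25.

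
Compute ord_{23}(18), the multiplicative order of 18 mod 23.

Since 18 ∈ (Z/23Z)^×, its order divides φ(23) = 23 − 1 = 22 = 2 · 11.
Divisors of 22: 1, 2, 11, 22.
Check 18^d mod 23 for each divisor in increasing order:
18^1 ≡ 18 (mod 23)
18^2 ≡ 2 (mod 23)
18^11 ≡ 1 (mod 23) ✓
The smallest such exponent is 11, so the order of 18 is 11.

11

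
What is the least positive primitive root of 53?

φ(53) = 53 − 1 = 52 = 2^2 · 13.
g is a primitive root iff g^(52/q) ≢ 1 (mod 53) for each prime q ∈ {2, 13}.
g = 2: 2^26 ≡ 52; 2^4 ≡ 16 — none is 1, so 2 is a primitive root.
So 2 is the smallest generator of (Z/53Z)^×.

2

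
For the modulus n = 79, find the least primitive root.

3

φ(79) = 79 − 1 = 78 = 2 · 3 · 13.
Test candidates g = 2, 3, … against the prime factors q ∈ {2, 3, 13} of φ(79): g is a generator iff g^(78/q) ≢ 1 for every such q.
g = 2: 2^39 ≡ 1 — hits 1, so not a primitive root.
g = 3: 3^39 ≡ 78; 3^26 ≡ 23; 3^6 ≡ 18 — none is 1, so 3 is a primitive root.
So 3 is the smallest generator of (Z/79Z)^×.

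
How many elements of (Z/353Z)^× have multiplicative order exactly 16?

φ(353) = 353 − 1 = 352 = 2^5 · 11.
Since (Z/353Z)^× is cyclic of order 352, the number of elements of order d is φ(d) when d | 352 and 0 otherwise.
16 = 2^4 divides 352, and φ(16) = 8.

8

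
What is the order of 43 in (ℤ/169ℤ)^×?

78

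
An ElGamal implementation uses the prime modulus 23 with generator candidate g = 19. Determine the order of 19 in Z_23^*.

By Lagrange's theorem, ord_23(19) divides φ(23) = 23 − 1 = 22 = 2 · 11.
Divisors of 22: 1, 2, 11, 22.
Evaluate successive powers at the divisors of 22:
19^1 ≡ 19 (mod 23)
19^2 ≡ 16 (mod 23)
19^11 ≡ 22 (mod 23)
19^22 ≡ 1 (mod 23) ✓
Hence ord(19) = 22.

22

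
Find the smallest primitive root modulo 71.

φ(71) = 71 − 1 = 70 = 2 · 5 · 7.
g is a primitive root iff g^(70/q) ≢ 1 (mod 71) for each prime q ∈ {2, 5, 7}.
g = 2: 2^35 ≡ 1 — hits 1, so not a primitive root.
g = 3: 3^35 ≡ 1 — hits 1, so not a primitive root.
g = 4: 4^35 ≡ 1 — hits 1, so not a primitive root.
g = 5: 5^35 ≡ 1 — hits 1, so not a primitive root.
g = 6: 6^35 ≡ 1 — hits 1, so not a primitive root.
g = 7: 7^35 ≡ 70; 7^14 ≡ 54; 7^10 ≡ 45 — none is 1, so 7 is a primitive root.
Hence the least primitive root of 71 is 7.

7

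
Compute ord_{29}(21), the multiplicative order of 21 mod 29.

By Lagrange's theorem, ord_29(21) divides φ(29) = 29 − 1 = 28 = 2^2 · 7.
Divisors of 28: 1, 2, 4, 7, 14, 28.
Compute 21^d (mod 29) for the divisors d until we hit 1:
21^1 ≡ 21
21^2 ≡ 6
21^4 ≡ 7
21^7 ≡ 12
21^14 ≡ 28
21^28 ≡ 1
So ord_29(21) = 28.

28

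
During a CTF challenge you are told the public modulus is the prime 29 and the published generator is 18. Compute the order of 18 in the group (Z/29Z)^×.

By Lagrange's theorem, ord_29(18) divides φ(29) = 29 − 1 = 28 = 2^2 · 7.
Divisors of 28: 1, 2, 4, 7, 14, 28.
Compute 18^d (mod 29) for the divisors d until we hit 1:
18^1 ≡ 18
18^2 ≡ 5
18^4 ≡ 25
18^7 ≡ 17
18^14 ≡ 28
18^28 ≡ 1
Hence ord(18) = 28.

28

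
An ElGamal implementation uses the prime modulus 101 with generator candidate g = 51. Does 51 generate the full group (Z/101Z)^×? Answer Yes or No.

Yes

φ(101) = 101 − 1 = 100 = 2^2 · 5^2.
51 is a primitive root mod 101 iff 51^(φ(101)/q) ≢ 1 for every prime q | φ(101), i.e. q ∈ {2, 5}.
51^50 ≡ 100 (mod 101)  [q = 2: ≢ 1 ✓]
51^20 ≡ 84 (mod 101)  [q = 5: ≢ 1 ✓]
None equal 1, so ord_101(51) = 100: 51 is a primitive root.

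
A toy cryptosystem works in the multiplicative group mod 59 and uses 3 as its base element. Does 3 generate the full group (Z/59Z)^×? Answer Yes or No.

φ(59) = 59 − 1 = 58 = 2 · 29.
An element g generates (Z/59Z)^× iff g^(58/q) ≢ 1 (mod 59) for each prime q ∈ {2, 29}.
3^29 ≡ 1 (mod 59)  [q = 2: ≡ 1 ✗]
3^2 ≡ 9 (mod 59)  [q = 29: ≢ 1 ✓]
Since 3^29 ≡ 1, the order of 3 divides 29 < 58, so 3 is not a primitive root.

No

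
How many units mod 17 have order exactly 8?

φ(17) = 17 − 1 = 16 = 2^4.
Since (Z/17Z)^× is cyclic of order 16, the number of elements of order d is φ(d) when d | 16 and 0 otherwise.
8 = 2^3 divides 16, and φ(8) = 4.

4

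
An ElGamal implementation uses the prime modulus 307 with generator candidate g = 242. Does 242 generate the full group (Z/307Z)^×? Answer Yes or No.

Yes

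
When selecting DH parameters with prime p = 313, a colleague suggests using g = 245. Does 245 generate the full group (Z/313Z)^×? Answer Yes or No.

No

φ(313) = 313 − 1 = 312 = 2^3 · 3 · 13.
245 is a primitive root mod 313 iff 245^(φ(313)/q) ≢ 1 for every prime q | φ(313), i.e. q ∈ {2, 3, 13}.
245^156 ≡ 312 (mod 313)  [q = 2: ≢ 1 ✓]
245^104 ≡ 1 (mod 313)  [q = 3: ≡ 1 ✗]
245^24 ≡ 234 (mod 313)  [q = 13: ≢ 1 ✓]
Since 245^104 ≡ 1, the order of 245 divides 104 < 312, so 245 is not a primitive root.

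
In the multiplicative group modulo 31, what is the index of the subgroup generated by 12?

1

The order of 12 must divide φ(31) = 31 − 1 = 30 = 2 · 3 · 5.
Divisors of 30: 1, 2, 3, 5, 6, 10, 15, 30.
Compute 12^d (mod 31) for the divisors d until we hit 1:
12^1 ≡ 12
12^2 ≡ 20
12^3 ≡ 23
12^5 ≡ 26
12^6 ≡ 2
12^10 ≡ 25
12^15 ≡ 30
12^30 ≡ 1
So ord_31(12) = 30, hence |⟨12⟩| = 30.
[(Z/31Z)^× : ⟨12⟩] = 30/30 = 1.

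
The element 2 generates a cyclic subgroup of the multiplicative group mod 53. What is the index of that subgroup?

1

The order of 2 must divide φ(53) = 53 − 1 = 52 = 2^2 · 13.
Divisors of 52: 1, 2, 4, 13, 26, 52.
Test each divisor d:
2^1 ≡ 2
2^2 ≡ 4
2^4 ≡ 16
2^13 ≡ 30
2^26 ≡ 52
2^52 ≡ 1
So ord_53(2) = 52, hence |⟨2⟩| = 52.
[(Z/53Z)^× : ⟨2⟩] = 52/52 = 1.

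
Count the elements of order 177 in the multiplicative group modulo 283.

0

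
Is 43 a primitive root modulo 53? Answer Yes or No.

No

φ(53) = 53 − 1 = 52 = 2^2 · 13.
43 is a primitive root mod 53 iff 43^(φ(53)/q) ≢ 1 for every prime q | φ(53), i.e. q ∈ {2, 13}.
43^26 ≡ 1 (mod 53)  [q = 2: ≡ 1 ✗]
43^4 ≡ 36 (mod 53)  [q = 13: ≢ 1 ✓]
43^26 ≡ 1 shows ord(43) | 26, strictly less than φ(53); not a primitive root.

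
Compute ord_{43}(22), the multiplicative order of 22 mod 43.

14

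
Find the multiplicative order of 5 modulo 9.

6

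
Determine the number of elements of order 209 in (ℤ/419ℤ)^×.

φ(419) = 419 − 1 = 418 = 2 · 11 · 19.
(Z/419Z)^× is cyclic (|G| = 418); a cyclic group of order m has exactly φ(d) elements of each order d | m, and none otherwise.
209 = 11 · 19 divides 418, and φ(209) = 180.

180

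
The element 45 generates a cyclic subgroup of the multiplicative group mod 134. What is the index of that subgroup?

3

The order of 45 must divide φ(134) = φ(2)·φ(67) = 1·66 = 66 = 2 · 3 · 11.
Divisors of 66: 1, 2, 3, 6, 11, 22, 33, 66.
Test each divisor d:
45^1 ≡ 45
45^2 ≡ 15
45^3 ≡ 5
45^6 ≡ 25
45^11 ≡ 133
45^22 ≡ 1
So ord_134(45) = 22, hence |⟨45⟩| = 22.
Index = |(Z/134Z)^×| / |⟨45⟩| = 66 / 22 = 3.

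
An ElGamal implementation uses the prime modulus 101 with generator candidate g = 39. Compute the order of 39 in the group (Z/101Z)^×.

20

ord(39) | φ(101) = 101 − 1 = 100 = 2^2 · 5^2.
Divisors of 100: 1, 2, 4, 5, 10, 20, 25, 50, 100.
Check 39^d mod 101 for each divisor in increasing order:
39^1 ≡ 39
39^2 ≡ 6
39^4 ≡ 36
39^5 ≡ 91
39^10 ≡ 100
39^20 ≡ 1
Hence ord(39) = 20.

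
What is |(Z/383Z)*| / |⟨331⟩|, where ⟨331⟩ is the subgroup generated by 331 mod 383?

2

ord(331) | φ(383) = 383 − 1 = 382 = 2 · 191.
Divisors of 382: 1, 2, 191, 382.
Compute 331^d (mod 383) for the divisors d until we hit 1:
331^1 ≡ 331 (mod 383)
331^2 ≡ 23 (mod 383)
331^191 ≡ 1 (mod 383) ✓
Thus |⟨331⟩| = ord(331) = 191.
The index is φ(383) / ord(331) = 382 / 191 = 2.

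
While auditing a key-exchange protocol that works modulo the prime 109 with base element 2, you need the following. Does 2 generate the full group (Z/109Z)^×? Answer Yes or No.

No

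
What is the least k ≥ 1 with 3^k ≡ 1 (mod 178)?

88

ord(3) | φ(178) = φ(2)·φ(89) = 1·88 = 88 = 2^3 · 11.
Divisors of 88: 1, 2, 4, 8, 11, 22, 44, 88.
Check 3^d mod 178 for each divisor in increasing order:
3^1 ≡ 3 (mod 178)
3^2 ≡ 9 (mod 178)
3^4 ≡ 81 (mod 178)
3^8 ≡ 153 (mod 178)
3^11 ≡ 37 (mod 178)
3^22 ≡ 123 (mod 178)
3^44 ≡ 177 (mod 178)
3^88 ≡ 1 (mod 178) ✓
Hence ord(3) = 88.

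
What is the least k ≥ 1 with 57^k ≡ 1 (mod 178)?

22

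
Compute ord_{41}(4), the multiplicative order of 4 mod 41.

Since 4 ∈ (Z/41Z)^×, its order divides φ(41) = 41 − 1 = 40 = 2^3 · 5.
Divisors of 40: 1, 2, 4, 5, 8, 10, 20, 40.
Compute 4^d (mod 41) for the divisors d until we hit 1:
4^1 ≡ 4 (mod 41)
4^2 ≡ 16 (mod 41)
4^4 ≡ 10 (mod 41)
4^5 ≡ 40 (mod 41)
4^8 ≡ 18 (mod 41)
4^10 ≡ 1 (mod 41) ✓
So ord_41(4) = 10.

10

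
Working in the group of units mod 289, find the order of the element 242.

68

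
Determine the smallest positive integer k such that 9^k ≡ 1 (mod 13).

3

Since 9 ∈ (Z/13Z)^×, its order divides φ(13) = 13 − 1 = 12 = 2^2 · 3.
Divisors of 12: 1, 2, 3, 4, 6, 12.
Compute 9^d (mod 13) for the divisors d until we hit 1:
9^1 ≡ 9 (mod 13)
9^2 ≡ 3 (mod 13)
9^3 ≡ 1 (mod 13) ✓
The smallest such exponent is 3, so the order of 9 is 3.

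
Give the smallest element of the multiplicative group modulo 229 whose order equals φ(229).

6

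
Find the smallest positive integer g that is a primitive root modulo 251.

φ(251) = 251 − 1 = 250 = 2 · 5^3.
g is a primitive root iff g^(250/q) ≢ 1 (mod 251) for each prime q ∈ {2, 5}.
g = 2: 2^125 ≡ 250; 2^50 ≡ 1 — hits 1, so not a primitive root.
g = 3: 3^125 ≡ 1 — hits 1, so not a primitive root.
g = 4: 4^125 ≡ 1 — hits 1, so not a primitive root.
g = 5: 5^125 ≡ 1 — hits 1, so not a primitive root.
g = 6: 6^125 ≡ 250; 6^50 ≡ 219 — none is 1, so 6 is a primitive root.
So 6 is the smallest generator of (Z/251Z)^×.

6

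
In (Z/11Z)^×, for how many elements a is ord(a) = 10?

4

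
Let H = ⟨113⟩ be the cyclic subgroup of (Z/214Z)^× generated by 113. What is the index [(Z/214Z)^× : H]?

The order of 113 must divide φ(214) = φ(2)·φ(107) = 1·106 = 106 = 2 · 53.
Divisors of 106: 1, 2, 53, 106.
Compute 113^d (mod 214) for the divisors d until we hit 1:
113^1 ≡ 113
113^2 ≡ 143
113^53 ≡ 213
113^106 ≡ 1
The order of 113 is 106, so the subgroup it generates has 106 elements.
[(Z/214Z)^× : ⟨113⟩] = 106/106 = 1.

1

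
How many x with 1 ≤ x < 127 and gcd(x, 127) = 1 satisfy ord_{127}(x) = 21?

12

φ(127) = 127 − 1 = 126 = 2 · 3^2 · 7.
Since (Z/127Z)^× is cyclic of order 126, the number of elements of order d is φ(d) when d | 126 and 0 otherwise.
21 = 3 · 7 divides 126, and φ(21) = 12.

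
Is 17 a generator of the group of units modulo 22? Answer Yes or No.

Yes

φ(22) = φ(2)·φ(11) = 1·10 = 10 = 2 · 5.
17 is a primitive root mod 22 iff 17^(φ(22)/q) ≢ 1 for every prime q | φ(22), i.e. q ∈ {2, 5}.
17^5 ≡ 21 (mod 22)  [q = 2: ≢ 1 ✓]
17^2 ≡ 3 (mod 22)  [q = 5: ≢ 1 ✓]
Every test exponent gives a nontrivial residue, hence 17 generates the full group.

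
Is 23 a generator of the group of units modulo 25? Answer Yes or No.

φ(25) = φ(5^2) = 5·(5−1) = 20 = 2^2 · 5.
It suffices to check that the order of 23 is not a proper divisor of 20: compute 23^(20/q) for q ∈ {2, 5}.
23^10 ≡ 24 (mod 25)  [q = 2: ≢ 1 ✓]
23^4 ≡ 16 (mod 25)  [q = 5: ≢ 1 ✓]
None equal 1, so ord_25(23) = 20: 23 is a primitive root.

Yes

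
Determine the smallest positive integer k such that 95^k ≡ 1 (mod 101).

By Lagrange's theorem, ord_101(95) divides φ(101) = 101 − 1 = 100 = 2^2 · 5^2.
Divisors of 100: 1, 2, 4, 5, 10, 20, 25, 50, 100.
Evaluate successive powers at the divisors of 100:
95^1 ≡ 95 (mod 101)
95^2 ≡ 36 (mod 101)
95^4 ≡ 84 (mod 101)
95^5 ≡ 1 (mod 101) ✓
Therefore the multiplicative order of 95 modulo 101 is 5.

5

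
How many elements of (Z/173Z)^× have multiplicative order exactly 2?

φ(173) = 173 − 1 = 172 = 2^2 · 43.
In a cyclic group of order 172, there are φ(d) elements of order d for each divisor d of 172, and zero for non-divisors.
2 | 172, and φ(2) = 2 − 1 = 1.

1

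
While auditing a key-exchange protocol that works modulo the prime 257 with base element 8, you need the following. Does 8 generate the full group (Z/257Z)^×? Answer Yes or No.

No

φ(257) = 257 − 1 = 256 = 2^8.
It suffices to check that the order of 8 is not a proper divisor of 256: compute 8^(256/q) for q ∈ {2}.
8^128 ≡ 1 (mod 257)  [q = 2: ≡ 1 ✗]
8^128 ≡ 1 shows ord(8) | 128, strictly less than φ(257); not a primitive root.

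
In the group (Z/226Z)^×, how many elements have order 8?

4

φ(226) = φ(2)·φ(113) = 1·112 = 112 = 2^4 · 7.
Since (Z/226Z)^× is cyclic of order 112, the number of elements of order d is φ(d) when d | 112 and 0 otherwise.
8 = 2^3 divides 112, and φ(8) = 4.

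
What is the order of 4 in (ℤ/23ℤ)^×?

11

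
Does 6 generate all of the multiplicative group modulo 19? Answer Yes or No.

No

φ(19) = 19 − 1 = 18 = 2 · 3^2.
6 is a primitive root mod 19 iff 6^(φ(19)/q) ≢ 1 for every prime q | φ(19), i.e. q ∈ {2, 3}.
6^9 ≡ 1 (mod 19)  [q = 2: ≡ 1 ✗]
6^6 ≡ 11 (mod 19)  [q = 3: ≢ 1 ✓]
6^9 ≡ 1 shows ord(6) | 9, strictly less than φ(19); not a primitive root.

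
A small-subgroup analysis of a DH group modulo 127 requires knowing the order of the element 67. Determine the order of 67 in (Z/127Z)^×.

ord(67) | φ(127) = 127 − 1 = 126 = 2 · 3^2 · 7.
Divisors of 126: 1, 2, 3, 6, 7, 9, 14, 18, 21, 42, 63, 126.
Test each divisor d:
67^1 ≡ 67 (mod 127)
67^2 ≡ 44 (mod 127)
67^3 ≡ 27 (mod 127)
67^6 ≡ 94 (mod 127)
67^7 ≡ 75 (mod 127)
67^9 ≡ 125 (mod 127)
67^14 ≡ 37 (mod 127)
67^18 ≡ 4 (mod 127)
67^21 ≡ 108 (mod 127)
67^42 ≡ 107 (mod 127)
67^63 ≡ 126 (mod 127)
67^126 ≡ 1 (mod 127) ✓
Hence ord(67) = 126.

126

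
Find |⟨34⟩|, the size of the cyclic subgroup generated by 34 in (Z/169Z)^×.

Since 34 ∈ (Z/169Z)^×, its order divides φ(169) = φ(13^2) = 13·(13−1) = 156 = 2^2 · 3 · 13.
Divisors of 156: 1, 2, 3, 4, 6, 12, 13, 26, 39, 52, 78, 156.
Evaluate successive powers at the divisors of 156:
34^1 ≡ 34
34^2 ≡ 142
34^3 ≡ 96
34^4 ≡ 53
34^6 ≡ 90
34^12 ≡ 157
34^13 ≡ 99
34^26 ≡ 168
34^39 ≡ 70
34^52 ≡ 1
So ord_169(34) = 52.

52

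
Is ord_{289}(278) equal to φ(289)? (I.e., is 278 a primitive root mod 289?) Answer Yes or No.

Yes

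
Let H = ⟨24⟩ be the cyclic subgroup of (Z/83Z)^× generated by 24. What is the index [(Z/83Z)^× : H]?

1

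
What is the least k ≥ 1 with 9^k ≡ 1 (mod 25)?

10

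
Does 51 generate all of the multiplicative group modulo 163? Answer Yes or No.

φ(163) = 163 − 1 = 162 = 2 · 3^4.
It suffices to check that the order of 51 is not a proper divisor of 162: compute 51^(162/q) for q ∈ {2, 3}.
51^81 ≡ 1 (mod 163)  [q = 2: ≡ 1 ✗]
51^54 ≡ 58 (mod 163)  [q = 3: ≢ 1 ✓]
Since 51^81 ≡ 1, the order of 51 divides 81 < 162, so 51 is not a primitive root.

No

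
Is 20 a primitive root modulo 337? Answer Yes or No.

φ(337) = 337 − 1 = 336 = 2^4 · 3 · 7.
An element g generates (Z/337Z)^× iff g^(336/q) ≢ 1 (mod 337) for each prime q ∈ {2, 3, 7}.
20^168 ≡ 336 (mod 337)  [q = 2: ≢ 1 ✓]
20^112 ≡ 208 (mod 337)  [q = 3: ≢ 1 ✓]
20^48 ≡ 79 (mod 337)  [q = 7: ≢ 1 ✓]
All checks pass, so 20 has order 336 and is a primitive root modulo 337.

Yes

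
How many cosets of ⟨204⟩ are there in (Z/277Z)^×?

3

The order of 204 must divide φ(277) = 277 − 1 = 276 = 2^2 · 3 · 23.
Divisors of 276: 1, 2, 3, 4, 6, 12, 23, 46, 69, 92, 138, 276.
Compute 204^d (mod 277) for the divisors d until we hit 1:
204^1 ≡ 204
204^2 ≡ 66
204^3 ≡ 168
204^4 ≡ 201
204^6 ≡ 247
204^12 ≡ 69
204^23 ≡ 60
204^46 ≡ 276
204^69 ≡ 217
204^92 ≡ 1
So ord_277(204) = 92, hence |⟨204⟩| = 92.
The index is φ(277) / ord(204) = 276 / 92 = 3.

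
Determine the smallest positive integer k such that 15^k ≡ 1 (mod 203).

28

ord(15) | φ(203) = φ(7·29) = (7−1)·(29−1) = 6·28 = 168 = 2^3 · 3 · 7.
Divisors of 168: 1, 2, 3, 4, 6, 7, 8, 12, 14, 21, 24, 28, 42, 56, 84, 168.
Evaluate successive powers at the divisors of 168:
15^1 ≡ 15
15^2 ≡ 22
15^3 ≡ 127
15^4 ≡ 78
15^6 ≡ 92
15^7 ≡ 162
15^8 ≡ 197
15^12 ≡ 141
15^14 ≡ 57
15^21 ≡ 99
15^24 ≡ 190
15^28 ≡ 1
Therefore the multiplicative order of 15 modulo 203 is 28.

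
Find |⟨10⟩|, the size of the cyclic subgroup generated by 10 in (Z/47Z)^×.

Since 10 ∈ (Z/47Z)^×, its order divides φ(47) = 47 − 1 = 46 = 2 · 23.
Divisors of 46: 1, 2, 23, 46.
Check 10^d mod 47 for each divisor in increasing order:
10^1 ≡ 10 (mod 47)
10^2 ≡ 6 (mod 47)
10^23 ≡ 46 (mod 47)
10^46 ≡ 1 (mod 47) ✓
Therefore the multiplicative order of 10 modulo 47 is 46.

46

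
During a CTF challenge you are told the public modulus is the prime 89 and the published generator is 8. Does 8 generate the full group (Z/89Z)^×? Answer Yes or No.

No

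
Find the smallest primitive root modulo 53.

2

φ(53) = 53 − 1 = 52 = 2^2 · 13.
g is a primitive root iff g^(52/q) ≢ 1 (mod 53) for each prime q ∈ {2, 13}.
g = 2: 2^26 ≡ 52; 2^4 ≡ 16 — none is 1, so 2 is a primitive root.
Hence the least primitive root of 53 is 2.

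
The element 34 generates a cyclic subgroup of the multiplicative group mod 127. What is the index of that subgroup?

Since 34 ∈ (Z/127Z)^×, its order divides φ(127) = 127 − 1 = 126 = 2 · 3^2 · 7.
Divisors of 126: 1, 2, 3, 6, 7, 9, 14, 18, 21, 42, 63, 126.
Compute 34^d (mod 127) for the divisors d until we hit 1:
34^1 ≡ 34
34^2 ≡ 13
34^3 ≡ 61
34^6 ≡ 38
34^7 ≡ 22
34^9 ≡ 32
34^14 ≡ 103
34^18 ≡ 8
34^21 ≡ 107
34^42 ≡ 19
34^63 ≡ 1
Thus |⟨34⟩| = ord(34) = 63.
Index = |(Z/127Z)^×| / |⟨34⟩| = 126 / 63 = 2.

2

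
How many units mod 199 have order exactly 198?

φ(199) = 199 − 1 = 198 = 2 · 3^2 · 11.
Since (Z/199Z)^× is cyclic of order 198, the number of elements of order d is φ(d) when d | 198 and 0 otherwise.
198 = 2 · 3^2 · 11 divides 198, and φ(198) = 60.

60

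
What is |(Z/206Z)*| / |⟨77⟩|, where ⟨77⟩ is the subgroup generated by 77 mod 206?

1

By Lagrange's theorem, ord_206(77) divides φ(206) = φ(2)·φ(103) = 1·102 = 102 = 2 · 3 · 17.
Divisors of 102: 1, 2, 3, 6, 17, 34, 51, 102.
Evaluate successive powers at the divisors of 102:
77^1 ≡ 77 (mod 206)
77^2 ≡ 161 (mod 206)
77^3 ≡ 37 (mod 206)
77^6 ≡ 133 (mod 206)
77^17 ≡ 47 (mod 206)
77^34 ≡ 149 (mod 206)
77^51 ≡ 205 (mod 206)
77^102 ≡ 1 (mod 206) ✓
Thus |⟨77⟩| = ord(77) = 102.
Index = |(Z/206Z)^×| / |⟨77⟩| = 102 / 102 = 1.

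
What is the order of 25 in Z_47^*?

23

The order of 25 must divide φ(47) = 47 − 1 = 46 = 2 · 23.
Divisors of 46: 1, 2, 23, 46.
Evaluate successive powers at the divisors of 46:
25^1 ≡ 25
25^2 ≡ 14
25^23 ≡ 1
Therefore the multiplicative order of 25 modulo 47 is 23.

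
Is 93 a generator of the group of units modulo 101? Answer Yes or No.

φ(101) = 101 − 1 = 100 = 2^2 · 5^2.
93 is a primitive root mod 101 iff 93^(φ(101)/q) ≢ 1 for every prime q | φ(101), i.e. q ∈ {2, 5}.
93^50 ≡ 100 (mod 101)  [q = 2: ≢ 1 ✓]
93^20 ≡ 87 (mod 101)  [q = 5: ≢ 1 ✓]
Every test exponent gives a nontrivial residue, hence 93 generates the full group.

Yes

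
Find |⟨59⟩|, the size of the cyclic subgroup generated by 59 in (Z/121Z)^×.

The order of 59 must divide φ(121) = φ(11^2) = 11·(11−1) = 110 = 2 · 5 · 11.
Divisors of 110: 1, 2, 5, 10, 11, 22, 55, 110.
Evaluate successive powers at the divisors of 110:
59^1 ≡ 59 (mod 121)
59^2 ≡ 93 (mod 121)
59^5 ≡ 34 (mod 121)
59^10 ≡ 67 (mod 121)
59^11 ≡ 81 (mod 121)
59^22 ≡ 27 (mod 121)
59^55 ≡ 1 (mod 121) ✓
The smallest such exponent is 55, so the order of 59 is 55.

55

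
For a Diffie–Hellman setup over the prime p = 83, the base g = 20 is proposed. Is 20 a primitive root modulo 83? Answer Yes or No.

Yes

φ(83) = 83 − 1 = 82 = 2 · 41.
Test 20^(82/q) mod 83 for each prime factor q of 82:
20^41 ≡ 82 (mod 83)  [q = 2: ≢ 1 ✓]
20^2 ≡ 68 (mod 83)  [q = 41: ≢ 1 ✓]
All checks pass, so 20 has order 82 and is a primitive root modulo 83.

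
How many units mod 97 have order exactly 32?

16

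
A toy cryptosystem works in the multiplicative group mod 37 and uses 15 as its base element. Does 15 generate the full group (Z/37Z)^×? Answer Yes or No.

Yes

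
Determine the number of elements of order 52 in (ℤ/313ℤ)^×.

φ(313) = 313 − 1 = 312 = 2^3 · 3 · 13.
In a cyclic group of order 312, there are φ(d) elements of order d for each divisor d of 312, and zero for non-divisors.
52 = 2^2 · 13 divides 312, and φ(52) = 24.

24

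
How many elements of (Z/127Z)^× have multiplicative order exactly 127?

0

φ(127) = 127 − 1 = 126 = 2 · 3^2 · 7.
In a cyclic group of order 126, there are φ(d) elements of order d for each divisor d of 126, and zero for non-divisors.
127 does not divide 126, so no element of (Z/127Z)^× has order 127.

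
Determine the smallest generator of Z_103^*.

5

φ(103) = 103 − 1 = 102 = 2 · 3 · 17.
Test candidates g = 2, 3, … against the prime factors q ∈ {2, 3, 17} of φ(103): g is a generator iff g^(102/q) ≢ 1 for every such q.
g = 2: 2^51 ≡ 1 — hits 1, so not a primitive root.
g = 3: 3^51 ≡ 102; 3^34 ≡ 1 — hits 1, so not a primitive root.
g = 4: 4^51 ≡ 1 — hits 1, so not a primitive root.
g = 5: 5^51 ≡ 102; 5^34 ≡ 56; 5^6 ≡ 72 — none is 1, so 5 is a primitive root.
So 5 is the smallest generator of (Z/103Z)^×.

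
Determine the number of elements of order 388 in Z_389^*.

φ(389) = 389 − 1 = 388 = 2^2 · 97.
(Z/389Z)^× is cyclic (|G| = 388); a cyclic group of order m has exactly φ(d) elements of each order d | m, and none otherwise.
388 = 2^2 · 97 divides 388, and φ(388) = 192.

192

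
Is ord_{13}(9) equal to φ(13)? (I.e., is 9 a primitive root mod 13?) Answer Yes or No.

No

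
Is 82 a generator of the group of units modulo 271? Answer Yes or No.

φ(271) = 271 − 1 = 270 = 2 · 3^3 · 5.
An element g generates (Z/271Z)^× iff g^(270/q) ≢ 1 (mod 271) for each prime q ∈ {2, 3, 5}.
82^135 ≡ 1 (mod 271)  [q = 2: ≡ 1 ✗]
82^90 ≡ 242 (mod 271)  [q = 3: ≢ 1 ✓]
82^54 ≡ 187 (mod 271)  [q = 5: ≢ 1 ✓]
Since 82^135 ≡ 1, the order of 82 divides 135 < 270, so 82 is not a primitive root.

No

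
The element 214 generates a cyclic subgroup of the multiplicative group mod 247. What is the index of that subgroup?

6

ord(214) | φ(247) = φ(13·19) = (13−1)·(19−1) = 12·18 = 216 = 2^3 · 3^3.
Divisors of 216: 1, 2, 3, 4, 6, 8, 9, 12, 18, 24, 27, 36, 54, 72, 108, 216.
Evaluate successive powers at the divisors of 216:
214^1 ≡ 214 (mod 247)
214^2 ≡ 101 (mod 247)
214^3 ≡ 125 (mod 247)
214^4 ≡ 74 (mod 247)
214^6 ≡ 64 (mod 247)
214^8 ≡ 42 (mod 247)
214^9 ≡ 96 (mod 247)
214^12 ≡ 144 (mod 247)
214^18 ≡ 77 (mod 247)
214^24 ≡ 235 (mod 247)
214^27 ≡ 229 (mod 247)
214^36 ≡ 1 (mod 247) ✓
Thus |⟨214⟩| = ord(214) = 36.
The index is φ(247) / ord(214) = 216 / 36 = 6.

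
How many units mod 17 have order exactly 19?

φ(17) = 17 − 1 = 16 = 2^4.
Since (Z/17Z)^× is cyclic of order 16, the number of elements of order d is φ(d) when d | 16 and 0 otherwise.
Since 19 ∤ 16, the count is 0.

0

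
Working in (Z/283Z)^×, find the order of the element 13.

ord(13) | φ(283) = 283 − 1 = 282 = 2 · 3 · 47.
Divisors of 282: 1, 2, 3, 6, 47, 94, 141, 282.
Check 13^d mod 283 for each divisor in increasing order:
13^1 ≡ 13 (mod 283)
13^2 ≡ 169 (mod 283)
13^3 ≡ 216 (mod 283)
13^6 ≡ 244 (mod 283)
13^47 ≡ 238 (mod 283)
13^94 ≡ 44 (mod 283)
13^141 ≡ 1 (mod 283) ✓
Therefore the multiplicative order of 13 modulo 283 is 141.

141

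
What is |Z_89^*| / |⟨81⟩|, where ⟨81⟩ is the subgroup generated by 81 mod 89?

By Lagrange's theorem, ord_89(81) divides φ(89) = 89 − 1 = 88 = 2^3 · 11.
Divisors of 88: 1, 2, 4, 8, 11, 22, 44, 88.
Check 81^d mod 89 for each divisor in increasing order:
81^1 ≡ 81
81^2 ≡ 64
81^4 ≡ 2
81^8 ≡ 4
81^11 ≡ 88
81^22 ≡ 1
So ord_89(81) = 22, hence |⟨81⟩| = 22.
[(Z/89Z)^× : ⟨81⟩] = 88/22 = 4.

4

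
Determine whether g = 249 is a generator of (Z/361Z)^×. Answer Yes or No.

Yes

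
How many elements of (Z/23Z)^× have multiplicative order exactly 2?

φ(23) = 23 − 1 = 22 = 2 · 11.
In a cyclic group of order 22, there are φ(d) elements of order d for each divisor d of 22, and zero for non-divisors.
2 | 22, and φ(2) = 2 − 1 = 1.

1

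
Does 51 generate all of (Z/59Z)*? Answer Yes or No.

No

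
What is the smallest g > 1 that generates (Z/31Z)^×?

3

φ(31) = 31 − 1 = 30 = 2 · 3 · 5.
g is a primitive root iff g^(30/q) ≢ 1 (mod 31) for each prime q ∈ {2, 3, 5}.
g = 2: 2^15 ≡ 1 — hits 1, so not a primitive root.
g = 3: 3^15 ≡ 30; 3^10 ≡ 25; 3^6 ≡ 16 — none is 1, so 3 is a primitive root.
Hence the least primitive root of 31 is 3.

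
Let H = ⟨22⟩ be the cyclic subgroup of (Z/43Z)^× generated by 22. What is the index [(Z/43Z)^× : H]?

3

ord(22) | φ(43) = 43 − 1 = 42 = 2 · 3 · 7.
Divisors of 42: 1, 2, 3, 6, 7, 14, 21, 42.
Check 22^d mod 43 for each divisor in increasing order:
22^1 ≡ 22 (mod 43)
22^2 ≡ 11 (mod 43)
22^3 ≡ 27 (mod 43)
22^6 ≡ 41 (mod 43)
22^7 ≡ 42 (mod 43)
22^14 ≡ 1 (mod 43) ✓
The order of 22 is 14, so the subgroup it generates has 14 elements.
[(Z/43Z)^× : ⟨22⟩] = 42/14 = 3.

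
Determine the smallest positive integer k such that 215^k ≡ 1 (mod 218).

The order of 215 must divide φ(218) = φ(2)·φ(109) = 1·108 = 108 = 2^2 · 3^3.
Divisors of 108: 1, 2, 3, 4, 6, 9, 12, 18, 27, 36, 54, 108.
Evaluate successive powers at the divisors of 108:
215^1 ≡ 215 (mod 218)
215^2 ≡ 9 (mod 218)
215^3 ≡ 191 (mod 218)
215^4 ≡ 81 (mod 218)
215^6 ≡ 75 (mod 218)
215^9 ≡ 155 (mod 218)
215^12 ≡ 175 (mod 218)
215^18 ≡ 45 (mod 218)
215^27 ≡ 217 (mod 218)
215^36 ≡ 63 (mod 218)
215^54 ≡ 1 (mod 218) ✓
Hence ord(215) = 54.

54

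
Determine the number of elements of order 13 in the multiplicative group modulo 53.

12

φ(53) = 53 − 1 = 52 = 2^2 · 13.
In a cyclic group of order 52, there are φ(d) elements of order d for each divisor d of 52, and zero for non-divisors.
13 | 52, and φ(13) = 13 − 1 = 12.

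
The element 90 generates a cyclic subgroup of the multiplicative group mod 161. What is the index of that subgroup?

6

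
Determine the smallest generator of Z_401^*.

φ(401) = 401 − 1 = 400 = 2^4 · 5^2.
g is a primitive root iff g^(400/q) ≢ 1 (mod 401) for each prime q ∈ {2, 5}.
g = 2: 2^200 ≡ 1 — hits 1, so not a primitive root.
g = 3: 3^200 ≡ 400; 3^80 ≡ 72 — none is 1, so 3 is a primitive root.
The smallest primitive root modulo 401 is 3.

3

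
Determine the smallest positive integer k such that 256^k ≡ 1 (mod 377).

21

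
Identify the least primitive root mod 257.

φ(257) = 257 − 1 = 256 = 2^8.
Test candidates g = 2, 3, … against the prime factors q ∈ {2} of φ(257): g is a generator iff g^(256/q) ≢ 1 for every such q.
g = 2: 2^128 ≡ 1 — hits 1, so not a primitive root.
g = 3: 3^128 ≡ 256 — none is 1, so 3 is a primitive root.
The smallest primitive root modulo 257 is 3.

3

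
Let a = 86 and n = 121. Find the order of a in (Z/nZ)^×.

The order of 86 must divide φ(121) = φ(11^2) = 11·(11−1) = 110 = 2 · 5 · 11.
Divisors of 110: 1, 2, 5, 10, 11, 22, 55, 110.
Compute 86^d (mod 121) for the divisors d until we hit 1:
86^1 ≡ 86
86^2 ≡ 15
86^5 ≡ 111
86^10 ≡ 100
86^11 ≡ 9
86^22 ≡ 81
86^55 ≡ 1
The smallest such exponent is 55, so the order of 86 is 55.

55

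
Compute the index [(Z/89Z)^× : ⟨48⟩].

1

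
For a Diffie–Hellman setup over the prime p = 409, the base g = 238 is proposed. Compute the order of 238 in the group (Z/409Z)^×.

ord(238) | φ(409) = 409 − 1 = 408 = 2^3 · 3 · 17.
Divisors of 408: 1, 2, 3, 4, 6, 8, 12, 17, 24, 34, 51, 68, 102, 136, 204, 408.
Evaluate successive powers at the divisors of 408:
238^1 ≡ 238 (mod 409)
238^2 ≡ 202 (mod 409)
238^3 ≡ 223 (mod 409)
238^4 ≡ 313 (mod 409)
238^6 ≡ 240 (mod 409)
238^8 ≡ 218 (mod 409)
238^12 ≡ 340 (mod 409)
238^17 ≡ 226 (mod 409)
238^24 ≡ 262 (mod 409)
238^34 ≡ 360 (mod 409)
238^51 ≡ 378 (mod 409)
238^68 ≡ 356 (mod 409)
238^102 ≡ 143 (mod 409)
238^136 ≡ 355 (mod 409)
238^204 ≡ 408 (mod 409)
238^408 ≡ 1 (mod 409) ✓
Therefore the multiplicative order of 238 modulo 409 is 408.

408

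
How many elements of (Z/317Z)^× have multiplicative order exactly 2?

1

φ(317) = 317 − 1 = 316 = 2^2 · 79.
In a cyclic group of order 316, there are φ(d) elements of order d for each divisor d of 316, and zero for non-divisors.
2 | 316, and φ(2) = 2 − 1 = 1.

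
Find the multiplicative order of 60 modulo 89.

88

By Lagrange's theorem, ord_89(60) divides φ(89) = 89 − 1 = 88 = 2^3 · 11.
Divisors of 88: 1, 2, 4, 8, 11, 22, 44, 88.
Check 60^d mod 89 for each divisor in increasing order:
60^1 ≡ 60 (mod 89)
60^2 ≡ 40 (mod 89)
60^4 ≡ 87 (mod 89)
60^8 ≡ 4 (mod 89)
60^11 ≡ 77 (mod 89)
60^22 ≡ 55 (mod 89)
60^44 ≡ 88 (mod 89)
60^88 ≡ 1 (mod 89) ✓
The smallest such exponent is 88, so the order of 60 is 88.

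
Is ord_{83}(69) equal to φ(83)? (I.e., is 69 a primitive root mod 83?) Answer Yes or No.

φ(83) = 83 − 1 = 82 = 2 · 41.
It suffices to check that the order of 69 is not a proper divisor of 82: compute 69^(82/q) for q ∈ {2, 41}.
69^41 ≡ 1 (mod 83)  [q = 2: ≡ 1 ✗]
69^2 ≡ 30 (mod 83)  [q = 41: ≢ 1 ✓]
69^41 ≡ 1 shows ord(69) | 41, strictly less than φ(83); not a primitive root.

No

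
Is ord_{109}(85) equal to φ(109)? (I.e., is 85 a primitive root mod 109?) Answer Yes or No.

φ(109) = 109 − 1 = 108 = 2^2 · 3^3.
Test 85^(108/q) mod 109 for each prime factor q of 108:
85^54 ≡ 108 (mod 109)  [q = 2: ≢ 1 ✓]
85^36 ≡ 63 (mod 109)  [q = 3: ≢ 1 ✓]
All checks pass, so 85 has order 108 and is a primitive root modulo 109.

Yes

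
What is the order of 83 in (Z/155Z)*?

60

The order of 83 must divide φ(155) = φ(5·31) = (5−1)·(31−1) = 4·30 = 120 = 2^3 · 3 · 5.
Divisors of 120: 1, 2, 3, 4, 5, 6, 8, 10, 12, 15, 20, 24, 30, 40, 60, 120.
Check 83^d mod 155 for each divisor in increasing order:
83^1 ≡ 83
83^2 ≡ 69
83^3 ≡ 147
83^4 ≡ 111
83^5 ≡ 68
83^6 ≡ 64
83^8 ≡ 76
83^10 ≡ 129
83^12 ≡ 66
83^15 ≡ 92
83^20 ≡ 56
83^24 ≡ 16
83^30 ≡ 94
83^40 ≡ 36
83^60 ≡ 1
The smallest such exponent is 60, so the order of 83 is 60.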